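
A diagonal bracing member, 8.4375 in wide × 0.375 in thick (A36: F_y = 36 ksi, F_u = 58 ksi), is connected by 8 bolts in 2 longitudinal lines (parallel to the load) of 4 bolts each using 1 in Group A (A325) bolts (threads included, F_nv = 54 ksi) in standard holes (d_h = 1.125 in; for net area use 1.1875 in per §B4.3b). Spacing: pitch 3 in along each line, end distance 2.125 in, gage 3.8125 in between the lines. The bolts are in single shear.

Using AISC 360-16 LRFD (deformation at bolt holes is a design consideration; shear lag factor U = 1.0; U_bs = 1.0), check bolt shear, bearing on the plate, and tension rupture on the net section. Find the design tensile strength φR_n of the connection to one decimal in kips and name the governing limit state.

98.9 kips (net-section rupture governs)

Bolt shear: A_b = π(1)²/4 = 0.7854 in². φR_n = 0.75 × 54 × 0.7854 × 8 × 1 = 254.5 kips.
Bearing (0.375 in plate, F_u = 58 ksi): end bolts L_c = 2.125 − 1.125/2 = 1.5625, R_n = min(1.2×1.5625×0.375×58, 2.4×1×0.375×58) = 40.781 kips/bolt; interior L_c = 3 − 1.125 = 1.875, R_n = 48.938 kips/bolt. φR_n = 0.75 × (2×40.781 + 6×48.938) = 281.4 kips.
Tension rupture (net): A_n = (8.4375 − 2×1.1875)×0.375 = 2.2734 in² (U = 1.0, A_e = A_n). φR_n = 0.75 × 58 × 2.2734 = 98.9 kips.
Governing: min(254.5, 281.4, 98.9) = 98.9 kips → net-section rupture.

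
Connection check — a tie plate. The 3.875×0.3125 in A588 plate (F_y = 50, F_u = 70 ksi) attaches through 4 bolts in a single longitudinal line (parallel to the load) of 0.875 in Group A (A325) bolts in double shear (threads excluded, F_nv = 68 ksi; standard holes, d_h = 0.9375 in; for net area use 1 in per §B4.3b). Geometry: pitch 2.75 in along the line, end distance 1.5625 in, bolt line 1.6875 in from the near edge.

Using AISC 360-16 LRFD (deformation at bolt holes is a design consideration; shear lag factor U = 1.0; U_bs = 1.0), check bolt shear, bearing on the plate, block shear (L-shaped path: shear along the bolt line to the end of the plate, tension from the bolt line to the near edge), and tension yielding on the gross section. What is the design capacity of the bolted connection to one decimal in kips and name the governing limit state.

54.5 kips (gross-section yield governs)

Bolt shear: A_b = π(0.875)²/4 = 0.60132 in². φR_n = 0.75 × 68 × 0.60132 × 4 × 2 = 245.3 kips.
Bearing (0.3125 in plate, F_u = 70 ksi): end bolts L_c = 1.5625 − 0.9375/2 = 1.09375, R_n = min(1.2×1.09375×0.3125×70, 2.4×0.875×0.3125×70) = 28.711 kips/bolt; interior L_c = 2.75 − 0.9375 = 1.8125, R_n = 45.938 kips/bolt. φR_n = 0.75 × (1×28.711 + 3×45.938) = 124.9 kips.
Block shear: shear path 1×[1.5625+3×2.75] = 1×9.8125 in, A_gv = 3.0664, A_nv = 1×(9.8125 − 3.5×1)×0.3125 = 1.9727 in²; tension to near edge: (1.6875 − 0.5×1)×0.3125 = 0.37109 in². R_n = min(0.6×70×1.9727, 0.6×50×3.0664) + 1.0×70×0.37109 = min(82.853, 91.992) + 25.976 = 108.83 kips. φR_n = 0.75 × 108.83 = 81.6 kips.
Tension yield (gross): A_g = 3.875×0.3125 = 1.2109 in². φR_n = 0.90 × 50 × 1.2109 = 54.5 kips.
Governing: min(245.3, 124.9, 81.6, 54.5) = 54.5 kips → gross-section yield.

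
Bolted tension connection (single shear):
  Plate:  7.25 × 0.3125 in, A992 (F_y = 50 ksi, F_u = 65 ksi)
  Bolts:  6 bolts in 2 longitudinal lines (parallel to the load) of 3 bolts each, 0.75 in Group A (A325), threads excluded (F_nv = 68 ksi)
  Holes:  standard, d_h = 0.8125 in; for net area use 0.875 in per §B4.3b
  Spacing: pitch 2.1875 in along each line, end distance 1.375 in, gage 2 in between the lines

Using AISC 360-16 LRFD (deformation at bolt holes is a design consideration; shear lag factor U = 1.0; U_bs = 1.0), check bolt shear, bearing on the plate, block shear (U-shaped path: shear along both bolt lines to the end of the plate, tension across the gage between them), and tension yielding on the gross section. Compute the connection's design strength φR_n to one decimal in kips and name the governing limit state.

Bolt shear: A_b = π(0.75)²/4 = 0.44179 in². φR_n = 0.75 × 68 × 0.44179 × 6 × 1 = 135.2 kips.
Bearing (0.3125 in plate, F_u = 65 ksi): end bolts L_c = 1.375 − 0.8125/2 = 0.96875, R_n = min(1.2×0.96875×0.3125×65, 2.4×0.75×0.3125×65) = 23.613 kips/bolt; interior L_c = 2.1875 − 0.8125 = 1.375, R_n = 33.516 kips/bolt. φR_n = 0.75 × (2×23.613 + 4×33.516) = 136.0 kips.
Block shear: shear path 2×[1.375+2×2.1875] = 2×5.75 in, A_gv = 3.5938, A_nv = 2×(5.75 − 2.5×0.875)×0.3125 = 2.2266 in²; tension across gage: (2 − 1×0.875)×0.3125 = 0.35156 in². R_n = min(0.6×65×2.2266, 0.6×50×3.5938) + 1.0×65×0.35156 = min(86.837, 107.81) + 22.851 = 109.69 kips. φR_n = 0.75 × 109.69 = 82.3 kips.
Tension yield (gross): A_g = 7.25×0.3125 = 2.2656 in². φR_n = 0.90 × 50 × 2.2656 = 102.0 kips.
Governing: min(135.2, 136.0, 82.3, 102.0) = 82.3 kips → block shear.

82.3 kips (block shear governs)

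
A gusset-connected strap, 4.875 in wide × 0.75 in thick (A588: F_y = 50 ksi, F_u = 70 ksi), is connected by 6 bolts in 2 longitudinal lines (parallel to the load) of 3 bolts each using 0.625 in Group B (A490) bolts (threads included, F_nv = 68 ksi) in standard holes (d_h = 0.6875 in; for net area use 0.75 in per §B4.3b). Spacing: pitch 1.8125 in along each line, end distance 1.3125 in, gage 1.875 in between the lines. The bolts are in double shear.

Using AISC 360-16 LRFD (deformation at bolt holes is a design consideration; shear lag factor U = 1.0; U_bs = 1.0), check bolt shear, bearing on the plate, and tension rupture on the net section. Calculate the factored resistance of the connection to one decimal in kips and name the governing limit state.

132.9 kips (net-section rupture governs)

Bolt shear: A_b = π(0.625)²/4 = 0.3068 in². φR_n = 0.75 × 68 × 0.3068 × 6 × 2 = 187.8 kips.
Bearing (0.75 in plate, F_u = 70 ksi): end bolts L_c = 1.3125 − 0.6875/2 = 0.96875, R_n = min(1.2×0.96875×0.75×70, 2.4×0.625×0.75×70) = 61.031 kips/bolt; interior L_c = 1.8125 − 0.6875 = 1.125, R_n = 70.875 kips/bolt. φR_n = 0.75 × (2×61.031 + 4×70.875) = 304.2 kips.
Tension rupture (net): A_n = (4.875 − 2×0.75)×0.75 = 2.5313 in² (U = 1.0, A_e = A_n). φR_n = 0.75 × 70 × 2.5313 = 132.9 kips.
Governing: min(187.8, 304.2, 132.9) = 132.9 kips → net-section rupture.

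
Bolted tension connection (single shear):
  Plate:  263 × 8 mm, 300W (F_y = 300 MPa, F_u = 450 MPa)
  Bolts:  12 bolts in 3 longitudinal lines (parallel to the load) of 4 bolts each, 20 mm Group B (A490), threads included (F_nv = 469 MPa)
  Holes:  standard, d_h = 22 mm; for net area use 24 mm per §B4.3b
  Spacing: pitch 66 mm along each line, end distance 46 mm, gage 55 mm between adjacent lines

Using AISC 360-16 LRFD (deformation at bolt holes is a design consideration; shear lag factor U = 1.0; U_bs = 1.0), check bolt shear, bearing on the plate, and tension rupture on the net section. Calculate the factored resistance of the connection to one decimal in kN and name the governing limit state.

Bolt shear: A_b = π(20)²/4 = 314.16 mm². φR_n = 0.75 × 469 × 314.16 × 12 × 1 = 1326.1 kN.
Bearing (8 mm plate, F_u = 450 MPa): end bolts L_c = 46 − 22/2 = 35, R_n = min(1.2×35×8×450, 2.4×20×8×450) = 151.2 kN/bolt; interior L_c = 66 − 22 = 44, R_n = 172.8 kN/bolt. φR_n = 0.75 × (3×151.2 + 9×172.8) = 1506.6 kN.
Tension rupture (net): A_n = (263 − 3×24)×8 = 1528 mm² (U = 1.0, A_e = A_n). φR_n = 0.75 × 450 × 1528 = 515.7 kN.
Governing: min(1326.1, 1506.6, 515.7) = 515.7 kN → net-section rupture.

515.7 kN (net-section rupture governs)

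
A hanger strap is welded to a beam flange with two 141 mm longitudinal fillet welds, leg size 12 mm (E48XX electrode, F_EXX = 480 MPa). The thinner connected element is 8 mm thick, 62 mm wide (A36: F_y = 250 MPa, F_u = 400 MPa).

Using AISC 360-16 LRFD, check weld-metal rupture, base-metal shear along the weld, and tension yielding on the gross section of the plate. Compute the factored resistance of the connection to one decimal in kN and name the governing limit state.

Weld metal: throat = 0.707×12 = 8.484 mm, L = 2×141 = 282 mm. φR_n = 0.75 × 0.6 × 480 × 8.484 × 282 = 516.8 kN.
Base metal shear (8 mm plate): yield φR_n = 1.0×0.6×250×8×282 = 338.4 kN; rupture φR_n = 0.75×0.6×400×8×282 = 406.1 kN; take 338.4 kN (yield).
Tension yield (gross): A_g = 62×8 = 496 mm². φR_n = 0.90 × 250 × 496 = 111.6 kN.
Governing: min(516.8, 338.4, 111.6) = 111.6 kN → gross-section yield.

111.6 kN (gross-section yield governs)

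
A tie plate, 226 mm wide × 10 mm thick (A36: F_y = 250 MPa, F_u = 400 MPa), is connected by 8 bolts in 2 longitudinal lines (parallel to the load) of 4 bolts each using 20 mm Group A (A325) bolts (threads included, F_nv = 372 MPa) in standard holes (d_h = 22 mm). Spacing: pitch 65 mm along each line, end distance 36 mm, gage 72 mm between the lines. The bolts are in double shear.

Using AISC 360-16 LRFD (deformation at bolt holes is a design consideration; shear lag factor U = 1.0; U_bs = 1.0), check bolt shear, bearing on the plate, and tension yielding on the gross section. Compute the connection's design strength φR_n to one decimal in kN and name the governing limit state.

508.5 kN (gross-section yield governs)

Bolt shear: A_b = π(20)²/4 = 314.16 mm². φR_n = 0.75 × 372 × 314.16 × 8 × 2 = 1402.4 kN.
Bearing (10 mm plate, F_u = 400 MPa): end bolts L_c = 36 − 22/2 = 25, R_n = min(1.2×25×10×400, 2.4×20×10×400) = 120 kN/bolt; interior L_c = 65 − 22 = 43, R_n = 192 kN/bolt. φR_n = 0.75 × (2×120 + 6×192) = 1044.0 kN.
Tension yield (gross): A_g = 226×10 = 2260 mm². φR_n = 0.90 × 250 × 2260 = 508.5 kN.
Governing: min(1402.4, 1044.0, 508.5) = 508.5 kN → gross-section yield.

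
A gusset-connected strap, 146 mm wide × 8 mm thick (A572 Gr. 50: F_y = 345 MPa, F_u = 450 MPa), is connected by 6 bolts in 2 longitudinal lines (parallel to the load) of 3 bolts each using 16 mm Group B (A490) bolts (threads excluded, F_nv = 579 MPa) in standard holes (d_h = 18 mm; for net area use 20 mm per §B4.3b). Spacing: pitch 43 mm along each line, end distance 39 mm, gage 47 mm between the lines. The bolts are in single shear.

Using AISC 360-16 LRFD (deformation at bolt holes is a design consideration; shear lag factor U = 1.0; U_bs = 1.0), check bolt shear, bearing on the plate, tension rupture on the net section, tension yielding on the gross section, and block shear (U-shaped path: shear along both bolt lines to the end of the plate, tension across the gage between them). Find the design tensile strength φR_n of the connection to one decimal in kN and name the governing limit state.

Bolt shear: A_b = π(16)²/4 = 201.06 mm². φR_n = 0.75 × 579 × 201.06 × 6 × 1 = 523.9 kN.
Bearing (8 mm plate, F_u = 450 MPa): end bolts L_c = 39 − 18/2 = 30, R_n = min(1.2×30×8×450, 2.4×16×8×450) = 129.6 kN/bolt; interior L_c = 43 − 18 = 25, R_n = 108 kN/bolt. φR_n = 0.75 × (2×129.6 + 4×108) = 518.4 kN.
Tension rupture (net): A_n = (146 − 2×20)×8 = 848 mm² (U = 1.0, A_e = A_n). φR_n = 0.75 × 450 × 848 = 286.2 kN.
Tension yield (gross): A_g = 146×8 = 1168 mm². φR_n = 0.90 × 345 × 1168 = 362.7 kN.
Block shear: shear path 2×[39+2×43] = 2×125 mm, A_gv = 2000, A_nv = 2×(125 − 2.5×20)×8 = 1200 mm²; tension across gage: (47 − 1×20)×8 = 216 mm². R_n = min(0.6×450×1200, 0.6×345×2000) + 1.0×450×216 = min(324, 414) + 97.2 = 421.2 kN. φR_n = 0.75 × 421.2 = 315.9 kN.
Governing: min(523.9, 518.4, 286.2, 362.7, 315.9) = 286.2 kN → net-section rupture.

286.2 kN (net-section rupture governs)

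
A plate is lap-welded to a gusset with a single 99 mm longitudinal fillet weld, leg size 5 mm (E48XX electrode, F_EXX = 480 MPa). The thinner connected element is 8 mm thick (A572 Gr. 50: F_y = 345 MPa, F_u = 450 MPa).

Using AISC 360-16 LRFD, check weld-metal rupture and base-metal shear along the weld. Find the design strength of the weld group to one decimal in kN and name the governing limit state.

75.6 kN (weld metal governs)

Weld metal: throat = 0.707×5 = 3.535 mm, L = 99 mm. φR_n = 0.75 × 0.6 × 480 × 3.535 × 99 = 75.6 kN.
Base metal shear (8 mm plate): yield φR_n = 1.0×0.6×345×8×99 = 163.9 kN; rupture φR_n = 0.75×0.6×450×8×99 = 160.4 kN; take 160.4 kN (rupture).
Governing: min(75.6, 160.4) = 75.6 kN → weld metal.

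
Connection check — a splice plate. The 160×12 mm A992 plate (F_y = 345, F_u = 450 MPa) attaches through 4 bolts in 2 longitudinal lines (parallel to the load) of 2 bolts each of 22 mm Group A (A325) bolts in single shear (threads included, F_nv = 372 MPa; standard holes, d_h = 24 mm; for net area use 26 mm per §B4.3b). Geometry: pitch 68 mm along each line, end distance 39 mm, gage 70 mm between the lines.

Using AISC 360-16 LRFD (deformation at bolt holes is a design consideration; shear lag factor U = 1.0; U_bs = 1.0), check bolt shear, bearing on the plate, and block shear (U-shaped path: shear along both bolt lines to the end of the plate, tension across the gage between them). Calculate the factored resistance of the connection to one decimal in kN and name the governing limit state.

424.2 kN (bolt shear governs)

Bolt shear: A_b = π(22)²/4 = 380.13 mm². φR_n = 0.75 × 372 × 380.13 × 4 × 1 = 424.2 kN.
Bearing (12 mm plate, F_u = 450 MPa): end bolts L_c = 39 − 24/2 = 27, R_n = min(1.2×27×12×450, 2.4×22×12×450) = 174.96 kN/bolt; interior L_c = 68 − 24 = 44, R_n = 285.12 kN/bolt. φR_n = 0.75 × (2×174.96 + 2×285.12) = 690.1 kN.
Block shear: shear path 2×[39+1×68] = 2×107 mm, A_gv = 2568, A_nv = 2×(107 − 1.5×26)×12 = 1632 mm²; tension across gage: (70 − 1×26)×12 = 528 mm². R_n = min(0.6×450×1632, 0.6×345×2568) + 1.0×450×528 = min(440.64, 531.58) + 237.6 = 678.24 kN. φR_n = 0.75 × 678.24 = 508.7 kN.
Governing: min(424.2, 690.1, 508.7) = 424.2 kN → bolt shear.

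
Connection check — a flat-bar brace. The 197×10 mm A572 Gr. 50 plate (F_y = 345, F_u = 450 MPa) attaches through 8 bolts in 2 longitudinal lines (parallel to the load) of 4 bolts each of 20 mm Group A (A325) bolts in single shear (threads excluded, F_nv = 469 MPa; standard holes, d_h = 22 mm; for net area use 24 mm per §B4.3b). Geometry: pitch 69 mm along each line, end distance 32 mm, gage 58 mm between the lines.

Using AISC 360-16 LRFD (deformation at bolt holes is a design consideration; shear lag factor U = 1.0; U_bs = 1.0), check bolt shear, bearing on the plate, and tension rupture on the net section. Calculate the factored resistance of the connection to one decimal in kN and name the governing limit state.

502.9 kN (net-section rupture governs)

Bolt shear: A_b = π(20)²/4 = 314.16 mm². φR_n = 0.75 × 469 × 314.16 × 8 × 1 = 884.0 kN.
Bearing (10 mm plate, F_u = 450 MPa): end bolts L_c = 32 − 22/2 = 21, R_n = min(1.2×21×10×450, 2.4×20×10×450) = 113.4 kN/bolt; interior L_c = 69 − 22 = 47, R_n = 216 kN/bolt. φR_n = 0.75 × (2×113.4 + 6×216) = 1142.1 kN.
Tension rupture (net): A_n = (197 − 2×24)×10 = 1490 mm² (U = 1.0, A_e = A_n). φR_n = 0.75 × 450 × 1490 = 502.9 kN.
Governing: min(884.0, 1142.1, 502.9) = 502.9 kN → net-section rupture.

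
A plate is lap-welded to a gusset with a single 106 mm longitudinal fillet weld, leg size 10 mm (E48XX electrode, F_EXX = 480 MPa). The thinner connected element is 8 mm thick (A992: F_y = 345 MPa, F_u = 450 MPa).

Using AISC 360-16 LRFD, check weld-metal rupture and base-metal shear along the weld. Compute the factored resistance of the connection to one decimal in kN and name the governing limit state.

161.9 kN (weld metal governs)

Weld metal: throat = 0.707×10 = 7.07 mm, L = 106 mm. φR_n = 0.75 × 0.6 × 480 × 7.07 × 106 = 161.9 kN.
Base metal shear (8 mm plate): yield φR_n = 1.0×0.6×345×8×106 = 175.5 kN; rupture φR_n = 0.75×0.6×450×8×106 = 171.7 kN; take 171.7 kN (rupture).
Governing: min(161.9, 171.7) = 161.9 kN → weld metal.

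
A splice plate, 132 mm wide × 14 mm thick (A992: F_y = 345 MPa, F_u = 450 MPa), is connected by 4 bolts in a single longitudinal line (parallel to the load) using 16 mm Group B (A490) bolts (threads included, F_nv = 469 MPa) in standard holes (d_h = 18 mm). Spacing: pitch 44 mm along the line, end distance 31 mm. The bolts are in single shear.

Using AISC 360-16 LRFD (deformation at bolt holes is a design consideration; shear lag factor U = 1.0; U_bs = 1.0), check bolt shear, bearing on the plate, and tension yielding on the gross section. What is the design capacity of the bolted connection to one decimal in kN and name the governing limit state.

Bolt shear: A_b = π(16)²/4 = 201.06 mm². φR_n = 0.75 × 469 × 201.06 × 4 × 1 = 282.9 kN.
Bearing (14 mm plate, F_u = 450 MPa): end bolts L_c = 31 − 18/2 = 22, R_n = min(1.2×22×14×450, 2.4×16×14×450) = 166.32 kN/bolt; interior L_c = 44 − 18 = 26, R_n = 196.56 kN/bolt. φR_n = 0.75 × (1×166.32 + 3×196.56) = 567.0 kN.
Tension yield (gross): A_g = 132×14 = 1848 mm². φR_n = 0.90 × 345 × 1848 = 573.8 kN.
Governing: min(282.9, 567.0, 573.8) = 282.9 kN → bolt shear.

282.9 kN (bolt shear governs)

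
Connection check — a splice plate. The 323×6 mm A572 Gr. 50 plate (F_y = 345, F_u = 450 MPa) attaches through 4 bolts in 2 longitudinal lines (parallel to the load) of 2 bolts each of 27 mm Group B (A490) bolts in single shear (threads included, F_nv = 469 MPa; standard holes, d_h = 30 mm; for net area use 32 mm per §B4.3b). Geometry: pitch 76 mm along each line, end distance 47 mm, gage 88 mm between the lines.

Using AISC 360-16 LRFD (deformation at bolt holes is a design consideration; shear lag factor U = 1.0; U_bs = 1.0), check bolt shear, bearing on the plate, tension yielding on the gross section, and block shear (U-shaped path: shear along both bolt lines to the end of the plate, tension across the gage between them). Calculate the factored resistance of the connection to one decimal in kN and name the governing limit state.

Bolt shear: A_b = π(27)²/4 = 572.56 mm². φR_n = 0.75 × 469 × 572.56 × 4 × 1 = 805.6 kN.
Bearing (6 mm plate, F_u = 450 MPa): end bolts L_c = 47 − 30/2 = 32, R_n = min(1.2×32×6×450, 2.4×27×6×450) = 103.68 kN/bolt; interior L_c = 76 − 30 = 46, R_n = 149.04 kN/bolt. φR_n = 0.75 × (2×103.68 + 2×149.04) = 379.1 kN.
Tension yield (gross): A_g = 323×6 = 1938 mm². φR_n = 0.90 × 345 × 1938 = 601.7 kN.
Block shear: shear path 2×[47+1×76] = 2×123 mm, A_gv = 1476, A_nv = 2×(123 − 1.5×32)×6 = 900 mm²; tension across gage: (88 − 1×32)×6 = 336 mm². R_n = min(0.6×450×900, 0.6×345×1476) + 1.0×450×336 = min(243, 305.53) + 151.2 = 394.2 kN. φR_n = 0.75 × 394.2 = 295.7 kN.
Governing: min(805.6, 379.1, 601.7, 295.7) = 295.7 kN → block shear.

295.7 kN (block shear governs)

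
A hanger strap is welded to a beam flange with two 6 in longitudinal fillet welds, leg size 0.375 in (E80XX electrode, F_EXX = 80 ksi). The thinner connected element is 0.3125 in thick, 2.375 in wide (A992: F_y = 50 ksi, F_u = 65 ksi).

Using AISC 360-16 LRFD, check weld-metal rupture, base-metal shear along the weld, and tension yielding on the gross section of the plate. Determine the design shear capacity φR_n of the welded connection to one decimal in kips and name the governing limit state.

Weld metal: throat = 0.707×0.375 = 0.26513 in, L = 2×6 = 12 in. φR_n = 0.75 × 0.6 × 80 × 0.26513 × 12 = 114.5 kips.
Base metal shear (0.3125 in plate): yield φR_n = 1.0×0.6×50×0.3125×12 = 112.5 kips; rupture φR_n = 0.75×0.6×65×0.3125×12 = 109.7 kips; take 109.7 kips (rupture).
Tension yield (gross): A_g = 2.375×0.3125 = 0.74219 in². φR_n = 0.90 × 50 × 0.74219 = 33.4 kips.
Governing: min(114.5, 109.7, 33.4) = 33.4 kips → gross-section yield.

33.4 kips (gross-section yield governs)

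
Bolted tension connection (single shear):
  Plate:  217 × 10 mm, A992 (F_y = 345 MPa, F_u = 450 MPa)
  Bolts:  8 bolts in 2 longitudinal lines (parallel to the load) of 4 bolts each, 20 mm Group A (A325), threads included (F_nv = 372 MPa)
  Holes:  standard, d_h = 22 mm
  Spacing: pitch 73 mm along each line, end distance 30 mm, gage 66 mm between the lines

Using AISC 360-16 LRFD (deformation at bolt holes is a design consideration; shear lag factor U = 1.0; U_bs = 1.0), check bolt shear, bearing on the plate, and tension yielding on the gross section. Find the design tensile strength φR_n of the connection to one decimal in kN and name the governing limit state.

Bolt shear: A_b = π(20)²/4 = 314.16 mm². φR_n = 0.75 × 372 × 314.16 × 8 × 1 = 701.2 kN.
Bearing (10 mm plate, F_u = 450 MPa): end bolts L_c = 30 − 22/2 = 19, R_n = min(1.2×19×10×450, 2.4×20×10×450) = 102.6 kN/bolt; interior L_c = 73 − 22 = 51, R_n = 216 kN/bolt. φR_n = 0.75 × (2×102.6 + 6×216) = 1125.9 kN.
Tension yield (gross): A_g = 217×10 = 2170 mm². φR_n = 0.90 × 345 × 2170 = 673.8 kN.
Governing: min(701.2, 1125.9, 673.8) = 673.8 kN → gross-section yield.

673.8 kN (gross-section yield governs)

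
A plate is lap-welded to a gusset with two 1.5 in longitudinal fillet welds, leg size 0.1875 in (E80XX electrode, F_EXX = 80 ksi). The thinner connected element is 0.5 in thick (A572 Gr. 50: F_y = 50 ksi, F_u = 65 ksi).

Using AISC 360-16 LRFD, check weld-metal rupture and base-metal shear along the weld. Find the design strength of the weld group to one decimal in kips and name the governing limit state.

Weld metal: throat = 0.707×0.1875 = 0.13256 in, L = 2×1.5 = 3 in. φR_n = 0.75 × 0.6 × 80 × 0.13256 × 3 = 14.3 kips.
Base metal shear (0.5 in plate): yield φR_n = 1.0×0.6×50×0.5×3 = 45.0 kips; rupture φR_n = 0.75×0.6×65×0.5×3 = 43.9 kips; take 43.9 kips (rupture).
Governing: min(14.3, 43.9) = 14.3 kips → weld metal.

14.3 kips (weld metal governs)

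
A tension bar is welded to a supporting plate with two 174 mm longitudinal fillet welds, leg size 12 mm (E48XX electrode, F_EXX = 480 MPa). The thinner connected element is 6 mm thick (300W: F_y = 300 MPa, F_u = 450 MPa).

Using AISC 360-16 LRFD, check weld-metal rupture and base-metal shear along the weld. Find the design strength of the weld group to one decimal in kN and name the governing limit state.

Weld metal: throat = 0.707×12 = 8.484 mm, L = 2×174 = 348 mm. φR_n = 0.75 × 0.6 × 480 × 8.484 × 348 = 637.7 kN.
Base metal shear (6 mm plate): yield φR_n = 1.0×0.6×300×6×348 = 375.8 kN; rupture φR_n = 0.75×0.6×450×6×348 = 422.8 kN; take 375.8 kN (yield).
Governing: min(637.7, 375.8) = 375.8 kN → base-metal shear.

375.8 kN (base-metal shear governs)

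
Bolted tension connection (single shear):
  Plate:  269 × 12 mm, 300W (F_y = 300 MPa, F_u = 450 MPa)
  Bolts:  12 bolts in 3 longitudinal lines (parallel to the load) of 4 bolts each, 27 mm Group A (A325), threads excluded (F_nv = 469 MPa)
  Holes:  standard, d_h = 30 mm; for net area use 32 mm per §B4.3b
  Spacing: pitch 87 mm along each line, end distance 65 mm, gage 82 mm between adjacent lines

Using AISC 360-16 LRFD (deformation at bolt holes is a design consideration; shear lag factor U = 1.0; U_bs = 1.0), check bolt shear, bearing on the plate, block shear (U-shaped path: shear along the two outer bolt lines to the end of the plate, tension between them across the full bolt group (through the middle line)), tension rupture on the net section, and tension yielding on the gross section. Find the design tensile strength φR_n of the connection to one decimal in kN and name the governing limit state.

700.7 kN (net-section rupture governs)

Bolt shear: A_b = π(27)²/4 = 572.56 mm². φR_n = 0.75 × 469 × 572.56 × 12 × 1 = 2416.8 kN.
Bearing (12 mm plate, F_u = 450 MPa): end bolts L_c = 65 − 30/2 = 50, R_n = min(1.2×50×12×450, 2.4×27×12×450) = 324 kN/bolt; interior L_c = 87 − 30 = 57, R_n = 349.92 kN/bolt. φR_n = 0.75 × (3×324 + 9×349.92) = 3091.0 kN.
Block shear: shear path 2×[65+3×87] = 2×326 mm, A_gv = 7824, A_nv = 2×(326 − 3.5×32)×12 = 5136 mm²; tension across gage: (164 − 2×32)×12 = 1200 mm². R_n = min(0.6×450×5136, 0.6×300×7824) + 1.0×450×1200 = min(1386.7, 1408.3) + 540 = 1926.7 kN. φR_n = 0.75 × 1926.7 = 1445.0 kN.
Tension rupture (net): A_n = (269 − 3×32)×12 = 2076 mm² (U = 1.0, A_e = A_n). φR_n = 0.75 × 450 × 2076 = 700.7 kN.
Tension yield (gross): A_g = 269×12 = 3228 mm². φR_n = 0.90 × 300 × 3228 = 871.6 kN.
Governing: min(2416.8, 3091.0, 1445.0, 700.7, 871.6) = 700.7 kN → net-section rupture.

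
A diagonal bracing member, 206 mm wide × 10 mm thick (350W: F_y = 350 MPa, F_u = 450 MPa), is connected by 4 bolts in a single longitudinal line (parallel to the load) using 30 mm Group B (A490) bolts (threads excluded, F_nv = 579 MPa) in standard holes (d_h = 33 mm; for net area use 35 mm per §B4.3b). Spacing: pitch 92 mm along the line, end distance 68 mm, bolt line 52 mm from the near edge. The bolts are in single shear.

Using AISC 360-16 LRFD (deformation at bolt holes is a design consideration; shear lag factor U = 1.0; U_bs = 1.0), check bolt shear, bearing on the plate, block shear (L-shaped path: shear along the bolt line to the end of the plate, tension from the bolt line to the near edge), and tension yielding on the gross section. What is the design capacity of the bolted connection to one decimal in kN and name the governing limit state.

565.0 kN (block shear governs)

Bolt shear: A_b = π(30)²/4 = 706.86 mm². φR_n = 0.75 × 579 × 706.86 × 4 × 1 = 1227.8 kN.
Bearing (10 mm plate, F_u = 450 MPa): end bolts L_c = 68 − 33/2 = 51.5, R_n = min(1.2×51.5×10×450, 2.4×30×10×450) = 278.1 kN/bolt; interior L_c = 92 − 33 = 59, R_n = 318.6 kN/bolt. φR_n = 0.75 × (1×278.1 + 3×318.6) = 925.4 kN.
Block shear: shear path 1×[68+3×92] = 1×344 mm, A_gv = 3440, A_nv = 1×(344 − 3.5×35)×10 = 2215 mm²; tension to near edge: (52 − 0.5×35)×10 = 345 mm². R_n = min(0.6×450×2215, 0.6×350×3440) + 1.0×450×345 = min(598.05, 722.4) + 155.25 = 753.3 kN. φR_n = 0.75 × 753.3 = 565.0 kN.
Tension yield (gross): A_g = 206×10 = 2060 mm². φR_n = 0.90 × 350 × 2060 = 648.9 kN.
Governing: min(1227.8, 925.4, 565.0, 648.9) = 565.0 kN → block shear.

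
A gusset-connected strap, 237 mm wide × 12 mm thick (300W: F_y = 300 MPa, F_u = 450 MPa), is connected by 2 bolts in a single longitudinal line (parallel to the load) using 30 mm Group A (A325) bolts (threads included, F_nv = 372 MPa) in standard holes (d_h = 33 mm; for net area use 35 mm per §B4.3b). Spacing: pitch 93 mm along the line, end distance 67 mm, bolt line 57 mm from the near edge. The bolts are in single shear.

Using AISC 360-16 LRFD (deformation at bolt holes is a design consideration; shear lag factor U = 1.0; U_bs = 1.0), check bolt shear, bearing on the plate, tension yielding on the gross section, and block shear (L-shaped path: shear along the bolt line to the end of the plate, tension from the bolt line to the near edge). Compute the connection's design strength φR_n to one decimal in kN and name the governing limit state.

Bolt shear: A_b = π(30)²/4 = 706.86 mm². φR_n = 0.75 × 372 × 706.86 × 2 × 1 = 394.4 kN.
Bearing (12 mm plate, F_u = 450 MPa): end bolts L_c = 67 − 33/2 = 50.5, R_n = min(1.2×50.5×12×450, 2.4×30×12×450) = 327.24 kN/bolt; interior L_c = 93 − 33 = 60, R_n = 388.8 kN/bolt. φR_n = 0.75 × (1×327.24 + 1×388.8) = 537.0 kN.
Tension yield (gross): A_g = 237×12 = 2844 mm². φR_n = 0.90 × 300 × 2844 = 767.9 kN.
Block shear: shear path 1×[67+1×93] = 1×160 mm, A_gv = 1920, A_nv = 1×(160 − 1.5×35)×12 = 1290 mm²; tension to near edge: (57 − 0.5×35)×12 = 474 mm². R_n = min(0.6×450×1290, 0.6×300×1920) + 1.0×450×474 = min(348.3, 345.6) + 213.3 = 558.9 kN. φR_n = 0.75 × 558.9 = 419.2 kN.
Governing: min(394.4, 537.0, 767.9, 419.2) = 394.4 kN → bolt shear.

394.4 kN (bolt shear governs)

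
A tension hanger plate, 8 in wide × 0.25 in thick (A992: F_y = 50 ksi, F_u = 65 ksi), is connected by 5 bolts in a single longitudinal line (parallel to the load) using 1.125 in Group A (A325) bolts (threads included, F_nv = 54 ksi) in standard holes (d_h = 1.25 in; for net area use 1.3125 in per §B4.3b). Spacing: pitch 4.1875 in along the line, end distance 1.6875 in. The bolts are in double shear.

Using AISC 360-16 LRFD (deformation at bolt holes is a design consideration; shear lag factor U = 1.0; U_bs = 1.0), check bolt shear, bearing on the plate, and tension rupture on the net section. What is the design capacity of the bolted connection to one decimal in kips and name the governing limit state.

81.5 kips (net-section rupture governs)

Bolt shear: A_b = π(1.125)²/4 = 0.99402 in². φR_n = 0.75 × 54 × 0.99402 × 5 × 2 = 402.6 kips.
Bearing (0.25 in plate, F_u = 65 ksi): end bolts L_c = 1.6875 − 1.25/2 = 1.0625, R_n = min(1.2×1.0625×0.25×65, 2.4×1.125×0.25×65) = 20.719 kips/bolt; interior L_c = 4.1875 − 1.25 = 2.9375, R_n = 43.875 kips/bolt. φR_n = 0.75 × (1×20.719 + 4×43.875) = 147.2 kips.
Tension rupture (net): A_n = (8 − 1×1.3125)×0.25 = 1.6719 in² (U = 1.0, A_e = A_n). φR_n = 0.75 × 65 × 1.6719 = 81.5 kips.
Governing: min(402.6, 147.2, 81.5) = 81.5 kips → net-section rupture.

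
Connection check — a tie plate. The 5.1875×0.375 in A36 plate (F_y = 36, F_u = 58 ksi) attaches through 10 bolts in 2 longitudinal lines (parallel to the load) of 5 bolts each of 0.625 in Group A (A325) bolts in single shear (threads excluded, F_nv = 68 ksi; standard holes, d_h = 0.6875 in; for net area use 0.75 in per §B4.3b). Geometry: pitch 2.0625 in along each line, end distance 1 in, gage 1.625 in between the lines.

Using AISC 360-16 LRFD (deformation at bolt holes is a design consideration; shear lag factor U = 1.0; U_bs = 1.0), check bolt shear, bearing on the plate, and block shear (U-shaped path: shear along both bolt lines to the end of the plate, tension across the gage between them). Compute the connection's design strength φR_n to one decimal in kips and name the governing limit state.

Bolt shear: A_b = π(0.625)²/4 = 0.3068 in². φR_n = 0.75 × 68 × 0.3068 × 10 × 1 = 156.5 kips.
Bearing (0.375 in plate, F_u = 58 ksi): end bolts L_c = 1 − 0.6875/2 = 0.65625, R_n = min(1.2×0.65625×0.375×58, 2.4×0.625×0.375×58) = 17.128 kips/bolt; interior L_c = 2.0625 − 0.6875 = 1.375, R_n = 32.625 kips/bolt. φR_n = 0.75 × (2×17.128 + 8×32.625) = 221.4 kips.
Block shear: shear path 2×[1+4×2.0625] = 2×9.25 in, A_gv = 6.9375, A_nv = 2×(9.25 − 4.5×0.75)×0.375 = 4.4063 in²; tension across gage: (1.625 − 1×0.75)×0.375 = 0.32813 in². R_n = min(0.6×58×4.4063, 0.6×36×6.9375) + 1.0×58×0.32813 = min(153.34, 149.85) + 19.032 = 168.88 kips. φR_n = 0.75 × 168.88 = 126.7 kips.
Governing: min(156.5, 221.4, 126.7) = 126.7 kips → block shear.

126.7 kips (block shear governs)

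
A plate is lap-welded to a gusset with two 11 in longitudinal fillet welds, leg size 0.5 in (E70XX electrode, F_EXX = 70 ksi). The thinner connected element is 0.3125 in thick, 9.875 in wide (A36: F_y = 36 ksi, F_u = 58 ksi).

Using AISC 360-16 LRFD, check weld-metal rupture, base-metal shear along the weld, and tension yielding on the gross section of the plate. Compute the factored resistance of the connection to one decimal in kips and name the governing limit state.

100.0 kips (gross-section yield governs)

Weld metal: throat = 0.707×0.5 = 0.3535 in, L = 2×11 = 22 in. φR_n = 0.75 × 0.6 × 70 × 0.3535 × 22 = 245.0 kips.
Base metal shear (0.3125 in plate): yield φR_n = 1.0×0.6×36×0.3125×22 = 148.5 kips; rupture φR_n = 0.75×0.6×58×0.3125×22 = 179.4 kips; take 148.5 kips (yield).
Tension yield (gross): A_g = 9.875×0.3125 = 3.0859 in². φR_n = 0.90 × 36 × 3.0859 = 100.0 kips.
Governing: min(245.0, 148.5, 100.0) = 100.0 kips → gross-section yield.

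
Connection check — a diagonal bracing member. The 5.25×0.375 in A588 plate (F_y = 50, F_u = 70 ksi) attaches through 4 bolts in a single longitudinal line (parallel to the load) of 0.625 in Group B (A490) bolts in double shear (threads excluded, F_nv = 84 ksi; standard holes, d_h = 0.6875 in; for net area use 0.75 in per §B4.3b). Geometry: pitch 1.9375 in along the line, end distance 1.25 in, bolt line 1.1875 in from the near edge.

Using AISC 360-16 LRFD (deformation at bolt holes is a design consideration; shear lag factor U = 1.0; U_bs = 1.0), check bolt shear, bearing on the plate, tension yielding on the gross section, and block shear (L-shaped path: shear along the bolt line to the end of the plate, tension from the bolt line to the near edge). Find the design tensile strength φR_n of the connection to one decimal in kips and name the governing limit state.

68.4 kips (block shear governs)

Bolt shear: A_b = π(0.625)²/4 = 0.3068 in². φR_n = 0.75 × 84 × 0.3068 × 4 × 2 = 154.6 kips.
Bearing (0.375 in plate, F_u = 70 ksi): end bolts L_c = 1.25 − 0.6875/2 = 0.90625, R_n = min(1.2×0.90625×0.375×70, 2.4×0.625×0.375×70) = 28.547 kips/bolt; interior L_c = 1.9375 − 0.6875 = 1.25, R_n = 39.375 kips/bolt. φR_n = 0.75 × (1×28.547 + 3×39.375) = 110.0 kips.
Tension yield (gross): A_g = 5.25×0.375 = 1.9688 in². φR_n = 0.90 × 50 × 1.9688 = 88.6 kips.
Block shear: shear path 1×[1.25+3×1.9375] = 1×7.0625 in, A_gv = 2.6484, A_nv = 1×(7.0625 − 3.5×0.75)×0.375 = 1.6641 in²; tension to near edge: (1.1875 − 0.5×0.75)×0.375 = 0.30469 in². R_n = min(0.6×70×1.6641, 0.6×50×2.6484) + 1.0×70×0.30469 = min(69.892, 79.452) + 21.328 = 91.22 kips. φR_n = 0.75 × 91.22 = 68.4 kips.
Governing: min(154.6, 110.0, 88.6, 68.4) = 68.4 kips → block shear.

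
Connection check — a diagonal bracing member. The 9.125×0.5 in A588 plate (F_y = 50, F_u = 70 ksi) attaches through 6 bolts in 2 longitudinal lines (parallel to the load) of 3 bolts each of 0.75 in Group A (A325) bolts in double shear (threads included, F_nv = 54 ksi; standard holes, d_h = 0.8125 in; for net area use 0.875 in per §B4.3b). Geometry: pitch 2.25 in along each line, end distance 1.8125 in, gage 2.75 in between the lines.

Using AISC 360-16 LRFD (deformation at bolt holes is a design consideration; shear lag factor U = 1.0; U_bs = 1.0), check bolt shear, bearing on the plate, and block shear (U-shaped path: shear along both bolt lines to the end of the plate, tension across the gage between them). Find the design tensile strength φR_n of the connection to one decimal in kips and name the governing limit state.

Bolt shear: A_b = π(0.75)²/4 = 0.44179 in². φR_n = 0.75 × 54 × 0.44179 × 6 × 2 = 214.7 kips.
Bearing (0.5 in plate, F_u = 70 ksi): end bolts L_c = 1.8125 − 0.8125/2 = 1.40625, R_n = min(1.2×1.40625×0.5×70, 2.4×0.75×0.5×70) = 59.063 kips/bolt; interior L_c = 2.25 − 0.8125 = 1.4375, R_n = 60.375 kips/bolt. φR_n = 0.75 × (2×59.063 + 4×60.375) = 269.7 kips.
Block shear: shear path 2×[1.8125+2×2.25] = 2×6.3125 in, A_gv = 6.3125, A_nv = 2×(6.3125 − 2.5×0.875)×0.5 = 4.125 in²; tension across gage: (2.75 − 1×0.875)×0.5 = 0.9375 in². R_n = min(0.6×70×4.125, 0.6×50×6.3125) + 1.0×70×0.9375 = min(173.25, 189.38) + 65.625 = 238.88 kips. φR_n = 0.75 × 238.88 = 179.2 kips.
Governing: min(214.7, 269.7, 179.2) = 179.2 kips → block shear.

179.2 kips (block shear governs)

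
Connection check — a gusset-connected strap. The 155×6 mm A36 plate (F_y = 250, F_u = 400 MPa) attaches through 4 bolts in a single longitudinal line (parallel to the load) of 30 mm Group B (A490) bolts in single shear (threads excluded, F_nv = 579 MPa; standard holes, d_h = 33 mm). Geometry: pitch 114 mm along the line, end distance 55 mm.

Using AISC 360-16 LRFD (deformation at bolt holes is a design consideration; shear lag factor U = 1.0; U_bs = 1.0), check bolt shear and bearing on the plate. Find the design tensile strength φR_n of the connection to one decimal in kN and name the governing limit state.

472.0 kN (bearing governs)

Bolt shear: A_b = π(30)²/4 = 706.86 mm². φR_n = 0.75 × 579 × 706.86 × 4 × 1 = 1227.8 kN.
Bearing (6 mm plate, F_u = 400 MPa): end bolts L_c = 55 − 33/2 = 38.5, R_n = min(1.2×38.5×6×400, 2.4×30×6×400) = 110.88 kN/bolt; interior L_c = 114 − 33 = 81, R_n = 172.8 kN/bolt. φR_n = 0.75 × (1×110.88 + 3×172.8) = 472.0 kN.
Governing: min(1227.8, 472.0) = 472.0 kN → bearing.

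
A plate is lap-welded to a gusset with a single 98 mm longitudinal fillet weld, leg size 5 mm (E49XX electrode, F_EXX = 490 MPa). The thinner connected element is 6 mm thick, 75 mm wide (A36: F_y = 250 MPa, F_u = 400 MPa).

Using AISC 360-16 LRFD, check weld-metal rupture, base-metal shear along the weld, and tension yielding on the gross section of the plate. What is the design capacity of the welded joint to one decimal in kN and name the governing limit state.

76.4 kN (weld metal governs)

Weld metal: throat = 0.707×5 = 3.535 mm, L = 98 mm. φR_n = 0.75 × 0.6 × 490 × 3.535 × 98 = 76.4 kN.
Base metal shear (6 mm plate): yield φR_n = 1.0×0.6×250×6×98 = 88.2 kN; rupture φR_n = 0.75×0.6×400×6×98 = 105.8 kN; take 88.2 kN (yield).
Tension yield (gross): A_g = 75×6 = 450 mm². φR_n = 0.90 × 250 × 450 = 101.3 kN.
Governing: min(76.4, 88.2, 101.3) = 76.4 kN → weld metal.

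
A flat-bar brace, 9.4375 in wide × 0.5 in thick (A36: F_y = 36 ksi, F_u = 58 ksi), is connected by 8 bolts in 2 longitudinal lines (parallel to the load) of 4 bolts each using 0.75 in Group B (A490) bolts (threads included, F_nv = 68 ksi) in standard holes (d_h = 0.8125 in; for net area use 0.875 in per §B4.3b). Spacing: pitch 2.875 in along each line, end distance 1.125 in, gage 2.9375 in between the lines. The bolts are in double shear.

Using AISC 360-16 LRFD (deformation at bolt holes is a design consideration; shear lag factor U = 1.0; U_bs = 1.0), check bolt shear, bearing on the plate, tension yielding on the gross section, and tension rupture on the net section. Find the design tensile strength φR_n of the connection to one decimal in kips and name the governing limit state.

Bolt shear: A_b = π(0.75)²/4 = 0.44179 in². φR_n = 0.75 × 68 × 0.44179 × 8 × 2 = 360.5 kips.
Bearing (0.5 in plate, F_u = 58 ksi): end bolts L_c = 1.125 − 0.8125/2 = 0.71875, R_n = min(1.2×0.71875×0.5×58, 2.4×0.75×0.5×58) = 25.013 kips/bolt; interior L_c = 2.875 − 0.8125 = 2.0625, R_n = 52.2 kips/bolt. φR_n = 0.75 × (2×25.013 + 6×52.2) = 272.4 kips.
Tension yield (gross): A_g = 9.4375×0.5 = 4.7188 in². φR_n = 0.90 × 36 × 4.7188 = 152.9 kips.
Tension rupture (net): A_n = (9.4375 − 2×0.875)×0.5 = 3.8438 in² (U = 1.0, A_e = A_n). φR_n = 0.75 × 58 × 3.8438 = 167.2 kips.
Governing: min(360.5, 272.4, 152.9, 167.2) = 152.9 kips → gross-section yield.

152.9 kips (gross-section yield governs)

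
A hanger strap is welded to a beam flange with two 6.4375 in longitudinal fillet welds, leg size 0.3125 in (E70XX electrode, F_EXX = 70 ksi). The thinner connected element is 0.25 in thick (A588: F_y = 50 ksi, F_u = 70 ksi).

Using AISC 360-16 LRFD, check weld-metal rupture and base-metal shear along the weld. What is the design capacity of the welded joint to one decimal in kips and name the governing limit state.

89.6 kips (weld metal governs)

Weld metal: throat = 0.707×0.3125 = 0.22094 in, L = 2×6.4375 = 12.875 in. φR_n = 0.75 × 0.6 × 70 × 0.22094 × 12.875 = 89.6 kips.
Base metal shear (0.25 in plate): yield φR_n = 1.0×0.6×50×0.25×12.875 = 96.6 kips; rupture φR_n = 0.75×0.6×70×0.25×12.875 = 101.4 kips; take 96.6 kips (yield).
Governing: min(89.6, 96.6) = 89.6 kips → weld metal.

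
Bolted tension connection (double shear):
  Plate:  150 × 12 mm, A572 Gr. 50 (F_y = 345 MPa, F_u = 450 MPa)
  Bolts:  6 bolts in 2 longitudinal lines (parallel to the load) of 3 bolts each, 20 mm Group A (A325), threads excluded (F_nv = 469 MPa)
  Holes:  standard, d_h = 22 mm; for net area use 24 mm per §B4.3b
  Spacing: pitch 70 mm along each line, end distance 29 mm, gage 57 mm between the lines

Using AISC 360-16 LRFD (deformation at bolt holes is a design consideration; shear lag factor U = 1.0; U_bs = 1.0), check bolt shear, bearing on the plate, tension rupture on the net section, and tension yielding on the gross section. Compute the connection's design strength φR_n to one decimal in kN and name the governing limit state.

Bolt shear: A_b = π(20)²/4 = 314.16 mm². φR_n = 0.75 × 469 × 314.16 × 6 × 2 = 1326.1 kN.
Bearing (12 mm plate, F_u = 450 MPa): end bolts L_c = 29 − 22/2 = 18, R_n = min(1.2×18×12×450, 2.4×20×12×450) = 116.64 kN/bolt; interior L_c = 70 − 22 = 48, R_n = 259.2 kN/bolt. φR_n = 0.75 × (2×116.64 + 4×259.2) = 952.6 kN.
Tension rupture (net): A_n = (150 − 2×24)×12 = 1224 mm² (U = 1.0, A_e = A_n). φR_n = 0.75 × 450 × 1224 = 413.1 kN.
Tension yield (gross): A_g = 150×12 = 1800 mm². φR_n = 0.90 × 345 × 1800 = 558.9 kN.
Governing: min(1326.1, 952.6, 413.1, 558.9) = 413.1 kN → net-section rupture.

413.1 kN (net-section rupture governs)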